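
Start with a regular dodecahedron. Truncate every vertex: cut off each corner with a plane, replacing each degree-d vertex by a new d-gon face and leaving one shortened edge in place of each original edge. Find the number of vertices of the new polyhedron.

60

The base solid has V = 20, E = 30, F = 12.
Truncation replaces each original edge-end by a new vertex, so V′ = 2E = 60.
Each original edge survives, and each old vertex of degree d contributes d new edges; summing degrees gives Σd = 2E, so E′ = E + 2E = 3E = 90.
Each original face survives and each original vertex becomes one new face: F′ = F + V = 32.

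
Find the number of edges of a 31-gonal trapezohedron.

124

The n-trapezohedron (dual of the n-antiprism) has V = 2·31 + 2 = 64, E = 4·31 = 124, F = 2·31 = 62.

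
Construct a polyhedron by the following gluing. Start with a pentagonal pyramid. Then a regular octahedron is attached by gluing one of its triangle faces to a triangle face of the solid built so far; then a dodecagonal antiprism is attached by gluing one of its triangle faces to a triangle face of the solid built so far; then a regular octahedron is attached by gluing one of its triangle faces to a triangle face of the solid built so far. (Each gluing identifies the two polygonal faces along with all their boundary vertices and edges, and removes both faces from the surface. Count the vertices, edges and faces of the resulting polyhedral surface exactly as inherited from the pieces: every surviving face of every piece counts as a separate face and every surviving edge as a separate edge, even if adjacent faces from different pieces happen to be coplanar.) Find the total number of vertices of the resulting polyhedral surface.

33

A pentagonal pyramid: V=6, E=10, F=6.
Attach a regular octahedron (V=6, E=12, F=8) along a 3-gon: merge 3 vertices and 3 edges, delete both glued faces → V=9, E=19, F=12.
Attach a dodecagonal antiprism (V=24, E=48, F=26) along a 3-gon: merge 3 vertices and 3 edges, delete both glued faces → V=30, E=64, F=36.
Attach a regular octahedron (V=6, E=12, F=8) along a 3-gon: merge 3 vertices and 3 edges, delete both glued faces → V=33, E=73, F=42.
Check: V − E + F = 33 − 73 + 42 = 2.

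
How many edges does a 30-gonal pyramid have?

A pyramid on an n-gon base has one n-gon and n triangles: V = 30 + 1 = 31, E = 2·30 = 60, F = 30 + 1 = 31.

60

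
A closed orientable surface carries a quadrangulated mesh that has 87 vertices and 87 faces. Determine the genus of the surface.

Every face is a square, so 2E = 4·87 = 348, giving E = 174.
χ = V − E + F = 87 − 174 + 87 = 0.
For a closed orientable surface χ = 2 − 2g, so g = (2 − (0))/2 = 1.

1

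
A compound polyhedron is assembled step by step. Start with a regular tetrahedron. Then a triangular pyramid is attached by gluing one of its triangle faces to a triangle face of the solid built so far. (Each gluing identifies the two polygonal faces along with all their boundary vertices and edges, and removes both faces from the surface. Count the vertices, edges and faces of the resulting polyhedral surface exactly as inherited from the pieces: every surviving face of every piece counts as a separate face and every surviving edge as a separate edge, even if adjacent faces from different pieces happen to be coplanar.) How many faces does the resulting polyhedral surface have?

A regular tetrahedron: V=4, E=6, F=4.
Attach a triangular pyramid (V=4, E=6, F=4) along a 3-gon: merge 3 vertices and 3 edges, delete both glued faces → V=5, E=9, F=6.
Check: V − E + F = 5 − 9 + 6 = 2.

6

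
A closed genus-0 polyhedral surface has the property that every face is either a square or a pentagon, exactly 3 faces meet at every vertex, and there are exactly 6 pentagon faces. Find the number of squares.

Let x be the number of squares; then F = 6 + x.
Edge–face incidences: 2E = 5·6 + 4·x = 30 + 4x.
Every vertex has degree 3, so 3V = 2E.
Euler: V − E + F = 2 ⇒ (2E)/3 − E + (6 + x) = 2.
Multiply by 6: 2·(2E) − 3·(2E) + 6·(6 + x) = 12, i.e. 36 + 6x − (30 + 4x) = 12.
Collecting terms: 2x + 6 = 12, so 2x = 6, so x = 3.
Then 2E = 30 + 4·3 = 42, so E = 21, V = 2E/3 = 14, F = 6 + 3 = 9.

3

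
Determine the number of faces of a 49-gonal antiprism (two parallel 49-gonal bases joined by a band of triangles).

100

An antiprism on an n-gon has two n-gon caps and 2n triangles: V = 2·49 = 98, E = 4·49 = 196, F = 2·49 + 2 = 100.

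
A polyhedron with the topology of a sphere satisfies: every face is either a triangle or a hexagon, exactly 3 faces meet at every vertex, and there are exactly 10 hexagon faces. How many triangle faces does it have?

Let x be the number of triangles; then F = 10 + x.
Edge–face incidences: 2E = 6·10 + 3·x = 60 + 3x.
Every vertex has degree 3, so 3V = 2E.
Euler: V − E + F = 2 ⇒ (2E)/3 − E + (10 + x) = 2.
Multiply by 6: 2·(2E) − 3·(2E) + 6·(10 + x) = 12, i.e. 60 + 6x − (60 + 3x) = 12.
Collecting terms: 3x = 12, so x = 4.
Then 2E = 60 + 3·4 = 72, so E = 36, V = 2E/3 = 24, F = 10 + 4 = 14.

4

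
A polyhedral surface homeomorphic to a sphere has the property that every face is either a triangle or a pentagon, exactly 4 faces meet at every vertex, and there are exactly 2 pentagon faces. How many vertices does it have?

Let x be the number of triangles; then F = 2 + x.
Edge–face incidences: 2E = 5·2 + 3·x = 10 + 3x.
Every vertex has degree 4, so 4V = 2E.
Euler: V − E + F = 2 ⇒ (2E)/4 − E + (2 + x) = 2.
Multiply by 8: 2·(2E) − 4·(2E) + 8·(2 + x) = 16, i.e. 16 + 8x − 2·(10 + 3x) = 16.
Collecting terms: 2x − 4 = 16, so 2x = 20, so x = 10.
Then 2E = 10 + 3·10 = 40, so E = 20, V = 2E/4 = 10, F = 2 + 10 = 12.

10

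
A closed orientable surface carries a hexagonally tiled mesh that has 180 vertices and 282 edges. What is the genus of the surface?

5

Every face is a hexagon and each edge borders two faces, so 6F = 2·282, giving F = 94.
χ = V − E + F = 180 − 282 + 94 = -8.
For a closed orientable surface χ = 2 − 2g, so g = (2 − (-8))/2 = 5.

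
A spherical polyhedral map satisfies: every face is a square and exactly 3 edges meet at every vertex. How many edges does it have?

Each face has 4 edges and each edge borders two faces, so 2E = 4F.
Each vertex has degree 3, so 3V = 2E and hence V = 4F/3.
Euler: V − E + F = 2 ⇒ (4F/3) − (4F/2) + F = 2.
Multiply by 6: (8 − 12 + 6)F = 12, i.e. 2F = 12.
So F = 6, E = 4·6/2 = 12, V = 4·6/3 = 8.

12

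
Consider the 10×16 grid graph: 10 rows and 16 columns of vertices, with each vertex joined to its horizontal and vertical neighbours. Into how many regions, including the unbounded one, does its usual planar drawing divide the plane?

136

The grid has V = 10·16 = 160 vertices and E = 10·15 + 16·9 = 294 edges.
F = 2 − V + E = 2 − 160 + 294 = 136.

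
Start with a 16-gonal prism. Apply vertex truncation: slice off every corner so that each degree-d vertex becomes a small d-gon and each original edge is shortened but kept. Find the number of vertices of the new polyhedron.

96

The base solid has V = 32, E = 48, F = 18.
Truncation replaces each original edge-end by a new vertex, so V′ = 2E = 96.
Each original edge survives, and each old vertex of degree d contributes d new edges; summing degrees gives Σd = 2E, so E′ = E + 2E = 3E = 144.
Each original face survives and each original vertex becomes one new face: F′ = F + V = 50.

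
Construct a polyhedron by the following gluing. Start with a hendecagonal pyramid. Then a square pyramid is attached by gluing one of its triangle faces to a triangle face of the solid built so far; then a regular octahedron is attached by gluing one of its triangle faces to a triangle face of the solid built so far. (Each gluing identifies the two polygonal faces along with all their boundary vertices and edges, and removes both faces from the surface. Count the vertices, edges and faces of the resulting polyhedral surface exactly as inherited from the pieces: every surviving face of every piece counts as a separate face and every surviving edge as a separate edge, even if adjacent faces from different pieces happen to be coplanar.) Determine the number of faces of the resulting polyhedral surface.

A hendecagonal pyramid: V=12, E=22, F=12.
Attach a square pyramid (V=5, E=8, F=5) along a 3-gon: merge 3 vertices and 3 edges, delete both glued faces → V=14, E=27, F=15.
Attach a regular octahedron (V=6, E=12, F=8) along a 3-gon: merge 3 vertices and 3 edges, delete both glued faces → V=17, E=36, F=21.
Check: V − E + F = 17 − 36 + 21 = 2.

21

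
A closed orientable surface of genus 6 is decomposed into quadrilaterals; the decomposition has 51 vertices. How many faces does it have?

χ = 2 − 2·6 = -10, and every face is a square so 4F = 2E.
V − E + F = -10 with E = 4F/2 gives 51 − (4/2 − 1)·F = -10, so F = 61 and E = 122.

61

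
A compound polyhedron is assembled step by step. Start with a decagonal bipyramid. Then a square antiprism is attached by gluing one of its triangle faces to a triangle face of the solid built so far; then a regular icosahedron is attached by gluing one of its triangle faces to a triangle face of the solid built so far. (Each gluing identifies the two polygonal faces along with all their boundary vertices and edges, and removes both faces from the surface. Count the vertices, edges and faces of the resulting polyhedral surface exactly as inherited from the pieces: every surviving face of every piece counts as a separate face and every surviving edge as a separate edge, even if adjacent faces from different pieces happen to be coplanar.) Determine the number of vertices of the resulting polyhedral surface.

26

A decagonal bipyramid: V=12, E=30, F=20.
Attach a square antiprism (V=8, E=16, F=10) along a 3-gon: merge 3 vertices and 3 edges, delete both glued faces → V=17, E=43, F=28.
Attach a regular icosahedron (V=12, E=30, F=20) along a 3-gon: merge 3 vertices and 3 edges, delete both glued faces → V=26, E=70, F=46.
Check: V − E + F = 26 − 70 + 46 = 2.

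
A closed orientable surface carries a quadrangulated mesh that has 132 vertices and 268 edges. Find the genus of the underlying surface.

2

Every face is a square and each edge borders two faces, so 4F = 2·268, giving F = 134.
χ = V − E + F = 132 − 268 + 134 = -2.
For a closed orientable surface χ = 2 − 2g, so g = (2 − (-2))/2 = 2.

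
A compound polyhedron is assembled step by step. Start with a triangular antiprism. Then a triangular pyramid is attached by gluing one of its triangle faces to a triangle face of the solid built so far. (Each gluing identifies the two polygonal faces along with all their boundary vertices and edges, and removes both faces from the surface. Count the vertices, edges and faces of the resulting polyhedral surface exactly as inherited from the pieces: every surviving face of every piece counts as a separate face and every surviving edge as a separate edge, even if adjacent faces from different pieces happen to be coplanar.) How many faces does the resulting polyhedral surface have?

A triangular antiprism: V=6, E=12, F=8.
Attach a triangular pyramid (V=4, E=6, F=4) along a 3-gon: merge 3 vertices and 3 edges, delete both glued faces → V=7, E=15, F=10.
Check: V − E + F = 7 − 15 + 10 = 2.

10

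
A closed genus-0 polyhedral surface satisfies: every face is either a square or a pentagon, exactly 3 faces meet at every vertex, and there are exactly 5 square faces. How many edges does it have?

15

Let x be the number of pentagons; then F = 5 + x.
Edge–face incidences: 2E = 4·5 + 5·x = 20 + 5x.
Every vertex has degree 3, so 3V = 2E.
Euler: V − E + F = 2 ⇒ (2E)/3 − E + (5 + x) = 2.
Multiply by 6: 2·(2E) − 3·(2E) + 6·(5 + x) = 12, i.e. 30 + 6x − (20 + 5x) = 12.
Collecting terms: x + 10 = 12, so x = 2.
Then 2E = 20 + 5·2 = 30, so E = 15, V = 2E/3 = 10, F = 5 + 2 = 7.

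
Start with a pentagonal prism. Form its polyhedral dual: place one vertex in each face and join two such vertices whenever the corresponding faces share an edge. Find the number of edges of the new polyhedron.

The base solid has V = 10, E = 15, F = 7.
The dual swaps V and F and preserves E: V′ = F = 7, E′ = E = 15, F′ = V = 10.

15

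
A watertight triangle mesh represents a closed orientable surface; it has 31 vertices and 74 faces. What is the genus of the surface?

Every face is a triangle, so 2E = 3·74 = 222, giving E = 111.
χ = V − E + F = 31 − 111 + 74 = -6.
For a closed orientable surface χ = 2 − 2g, so g = (2 − (-6))/2 = 4.

4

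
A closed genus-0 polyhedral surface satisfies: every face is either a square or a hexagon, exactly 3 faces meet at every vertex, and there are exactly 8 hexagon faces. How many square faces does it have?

Let x be the number of squares; then F = 8 + x.
Edge–face incidences: 2E = 6·8 + 4·x = 48 + 4x.
Every vertex has degree 3, so 3V = 2E.
Euler: V − E + F = 2 ⇒ (2E)/3 − E + (8 + x) = 2.
Multiply by 6: 2·(2E) − 3·(2E) + 6·(8 + x) = 12, i.e. 48 + 6x − (48 + 4x) = 12.
Collecting terms: 2x = 12, so x = 6.
Then 2E = 48 + 4·6 = 72, so E = 36, V = 2E/3 = 24, F = 8 + 6 = 14.

6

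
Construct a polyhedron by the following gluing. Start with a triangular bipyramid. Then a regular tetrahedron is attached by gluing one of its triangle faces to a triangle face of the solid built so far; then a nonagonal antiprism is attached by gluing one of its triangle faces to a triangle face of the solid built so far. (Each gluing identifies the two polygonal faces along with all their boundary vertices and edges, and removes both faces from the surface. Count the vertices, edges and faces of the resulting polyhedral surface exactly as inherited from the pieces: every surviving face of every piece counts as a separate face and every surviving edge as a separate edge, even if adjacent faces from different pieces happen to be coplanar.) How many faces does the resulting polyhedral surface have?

26

A triangular bipyramid: V=5, E=9, F=6.
Attach a regular tetrahedron (V=4, E=6, F=4) along a 3-gon: merge 3 vertices and 3 edges, delete both glued faces → V=6, E=12, F=8.
Attach a nonagonal antiprism (V=18, E=36, F=20) along a 3-gon: merge 3 vertices and 3 edges, delete both glued faces → V=21, E=45, F=26.
Check: V − E + F = 21 − 45 + 26 = 2.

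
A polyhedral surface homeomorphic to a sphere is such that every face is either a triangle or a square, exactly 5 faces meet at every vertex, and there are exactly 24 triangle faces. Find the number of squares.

2

Let x be the number of squares; then F = 24 + x.
Edge–face incidences: 2E = 3·24 + 4·x = 72 + 4x.
Every vertex has degree 5, so 5V = 2E.
Euler: V − E + F = 2 ⇒ (2E)/5 − E + (24 + x) = 2.
Multiply by 10: 2·(2E) − 5·(2E) + 10·(24 + x) = 20, i.e. 240 + 10x − 3·(72 + 4x) = 20.
Collecting terms: −2x + 24 = 20, so −2x = −4, so x = 2.
Then 2E = 72 + 4·2 = 80, so E = 40, V = 2E/5 = 16, F = 24 + 2 = 26.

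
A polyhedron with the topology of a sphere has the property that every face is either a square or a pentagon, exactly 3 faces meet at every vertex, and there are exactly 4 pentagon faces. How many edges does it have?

18

Let x be the number of squares; then F = 4 + x.
Edge–face incidences: 2E = 5·4 + 4·x = 20 + 4x.
Every vertex has degree 3, so 3V = 2E.
Euler: V − E + F = 2 ⇒ (2E)/3 − E + (4 + x) = 2.
Multiply by 6: 2·(2E) − 3·(2E) + 6·(4 + x) = 12, i.e. 24 + 6x − (20 + 4x) = 12.
Collecting terms: 2x + 4 = 12, so 2x = 8, so x = 4.
Then 2E = 20 + 4·4 = 36, so E = 18, V = 2E/3 = 12, F = 4 + 4 = 8.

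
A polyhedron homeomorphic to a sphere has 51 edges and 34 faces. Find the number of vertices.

Here V − E + F = 2.
V = 2 + E − F = 2 + 51 − 34 = 19.

19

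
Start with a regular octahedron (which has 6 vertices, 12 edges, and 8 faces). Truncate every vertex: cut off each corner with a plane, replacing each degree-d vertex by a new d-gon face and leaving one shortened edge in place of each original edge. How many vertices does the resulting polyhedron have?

Truncation replaces each original edge-end by a new vertex, so V′ = 2E = 24.
Each original edge survives, and each old vertex of degree d contributes d new edges; summing degrees gives Σd = 2E, so E′ = E + 2E = 3E = 36.
Each original face survives and each original vertex becomes one new face: F′ = F + V = 14.

24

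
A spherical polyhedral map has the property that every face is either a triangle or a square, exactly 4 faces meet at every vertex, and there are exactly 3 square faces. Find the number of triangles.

8

Let x be the number of triangles; then F = 3 + x.
Edge–face incidences: 2E = 4·3 + 3·x = 12 + 3x.
Every vertex has degree 4, so 4V = 2E.
Euler: V − E + F = 2 ⇒ (2E)/4 − E + (3 + x) = 2.
Multiply by 8: 2·(2E) − 4·(2E) + 8·(3 + x) = 16, i.e. 24 + 8x − 2·(12 + 3x) = 16.
Collecting terms: 2x = 16, so x = 8.
Then 2E = 12 + 3·8 = 36, so E = 18, V = 2E/4 = 9, F = 3 + 8 = 11.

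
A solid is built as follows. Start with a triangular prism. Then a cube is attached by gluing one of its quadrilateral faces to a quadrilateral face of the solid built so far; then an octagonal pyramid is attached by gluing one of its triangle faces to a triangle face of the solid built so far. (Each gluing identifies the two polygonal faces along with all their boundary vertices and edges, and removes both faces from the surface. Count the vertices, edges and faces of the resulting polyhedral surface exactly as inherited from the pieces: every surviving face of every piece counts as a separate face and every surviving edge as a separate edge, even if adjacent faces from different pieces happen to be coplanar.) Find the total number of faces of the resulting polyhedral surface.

A triangular prism: V=6, E=9, F=5.
Attach a cube (V=8, E=12, F=6) along a 4-gon: merge 4 vertices and 4 edges, delete both glued faces → V=10, E=17, F=9.
Attach an octagonal pyramid (V=9, E=16, F=9) along a 3-gon: merge 3 vertices and 3 edges, delete both glued faces → V=16, E=30, F=16.
Check: V − E + F = 16 − 30 + 16 = 2.

16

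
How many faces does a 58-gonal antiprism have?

An antiprism on an n-gon has two n-gon caps and 2n triangles: V = 2·58 = 116, E = 4·58 = 232, F = 2·58 + 2 = 118.

118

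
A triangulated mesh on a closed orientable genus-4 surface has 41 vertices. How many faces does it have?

χ = 2 − 2·4 = -6, and every face is a triangle so 3F = 2E.
V − E + F = -6 with E = 3F/2 gives 41 − (3/2 − 1)·F = -6, so F = 94 and E = 141.

94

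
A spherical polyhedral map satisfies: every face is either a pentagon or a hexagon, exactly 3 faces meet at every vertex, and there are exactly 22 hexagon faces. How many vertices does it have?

64

Let x be the number of pentagons; then F = 22 + x.
Edge–face incidences: 2E = 6·22 + 5·x = 132 + 5x.
Every vertex has degree 3, so 3V = 2E.
Euler: V − E + F = 2 ⇒ (2E)/3 − E + (22 + x) = 2.
Multiply by 6: 2·(2E) − 3·(2E) + 6·(22 + x) = 12, i.e. 132 + 6x − (132 + 5x) = 12.
Collecting terms: x = 12.
Then 2E = 132 + 5·12 = 192, so E = 96, V = 2E/3 = 64, F = 22 + 12 = 34.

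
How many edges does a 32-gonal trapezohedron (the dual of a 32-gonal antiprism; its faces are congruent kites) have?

The n-trapezohedron (dual of the n-antiprism) has V = 2·32 + 2 = 66, E = 4·32 = 128, F = 2·32 = 64.

128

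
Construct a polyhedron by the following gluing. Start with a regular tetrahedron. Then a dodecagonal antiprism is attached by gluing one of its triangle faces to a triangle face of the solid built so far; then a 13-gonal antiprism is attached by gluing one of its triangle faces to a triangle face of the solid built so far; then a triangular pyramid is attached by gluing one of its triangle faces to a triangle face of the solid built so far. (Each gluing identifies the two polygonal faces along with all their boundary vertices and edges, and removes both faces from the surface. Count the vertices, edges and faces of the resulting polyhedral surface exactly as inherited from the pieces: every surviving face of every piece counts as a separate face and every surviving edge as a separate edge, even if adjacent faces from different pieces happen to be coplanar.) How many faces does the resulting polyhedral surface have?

A regular tetrahedron: V=4, E=6, F=4.
Attach a dodecagonal antiprism (V=24, E=48, F=26) along a 3-gon: merge 3 vertices and 3 edges, delete both glued faces → V=25, E=51, F=28.
Attach a 13-gonal antiprism (V=26, E=52, F=28) along a 3-gon: merge 3 vertices and 3 edges, delete both glued faces → V=48, E=100, F=54.
Attach a triangular pyramid (V=4, E=6, F=4) along a 3-gon: merge 3 vertices and 3 edges, delete both glued faces → V=49, E=103, F=56.
Check: V − E + F = 49 − 103 + 56 = 2.

56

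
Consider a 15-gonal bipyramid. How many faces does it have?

A bipyramid over an n-gon has 2n triangular faces and n + 2 vertices: V = 15 + 2 = 17, E = 3·15 = 45, F = 2·15 = 30.

30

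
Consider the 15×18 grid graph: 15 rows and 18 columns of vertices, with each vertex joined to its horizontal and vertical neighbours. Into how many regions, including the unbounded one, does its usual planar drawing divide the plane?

The grid has V = 15·18 = 270 vertices and E = 15·17 + 18·14 = 507 edges.
F = 2 − V + E = 2 − 270 + 507 = 239.

239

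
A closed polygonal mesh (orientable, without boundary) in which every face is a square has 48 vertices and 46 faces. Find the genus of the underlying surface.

Every face is a square, so 2E = 4·46 = 184, giving E = 92.
χ = V − E + F = 48 − 92 + 46 = 2.
For a closed orientable surface χ = 2 − 2g, so g = (2 − (2))/2 = 0.

0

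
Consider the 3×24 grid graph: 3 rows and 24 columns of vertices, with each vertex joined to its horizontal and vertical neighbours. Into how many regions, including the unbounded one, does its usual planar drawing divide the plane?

47

The grid has V = 3·24 = 72 vertices and E = 3·23 + 24·2 = 117 edges.
F = 2 − V + E = 2 − 72 + 117 = 47.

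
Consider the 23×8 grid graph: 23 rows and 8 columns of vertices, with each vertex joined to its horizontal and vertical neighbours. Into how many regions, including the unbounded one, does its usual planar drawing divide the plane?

The grid has V = 23·8 = 184 vertices and E = 23·7 + 8·22 = 337 edges.
F = 2 − V + E = 2 − 184 + 337 = 155.

155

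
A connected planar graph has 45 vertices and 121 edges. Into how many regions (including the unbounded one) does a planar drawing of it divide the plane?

Euler's formula for a connected plane graph: V − E + F = 2, so F = 2 − 45 + 121 = 78.

78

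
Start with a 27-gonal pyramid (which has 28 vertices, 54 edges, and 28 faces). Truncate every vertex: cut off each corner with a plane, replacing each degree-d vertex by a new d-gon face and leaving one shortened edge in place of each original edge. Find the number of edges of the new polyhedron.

Truncation replaces each original edge-end by a new vertex, so V′ = 2E = 108.
Each original edge survives, and each old vertex of degree d contributes d new edges; summing degrees gives Σd = 2E, so E′ = E + 2E = 3E = 162.
Each original face survives and each original vertex becomes one new face: F′ = F + V = 56.

162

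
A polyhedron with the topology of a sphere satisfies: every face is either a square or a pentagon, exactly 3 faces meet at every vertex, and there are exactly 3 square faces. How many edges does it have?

Let x be the number of pentagons; then F = 3 + x.
Edge–face incidences: 2E = 4·3 + 5·x = 12 + 5x.
Every vertex has degree 3, so 3V = 2E.
Euler: V − E + F = 2 ⇒ (2E)/3 − E + (3 + x) = 2.
Multiply by 6: 2·(2E) − 3·(2E) + 6·(3 + x) = 12, i.e. 18 + 6x − (12 + 5x) = 12.
Collecting terms: x + 6 = 12, so x = 6.
Then 2E = 12 + 5·6 = 42, so E = 21, V = 2E/3 = 14, F = 3 + 6 = 9.

21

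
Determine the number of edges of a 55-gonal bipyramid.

165

A bipyramid over an n-gon has 2n triangular faces and n + 2 vertices: V = 55 + 2 = 57, E = 3·55 = 165, F = 2·55 = 110.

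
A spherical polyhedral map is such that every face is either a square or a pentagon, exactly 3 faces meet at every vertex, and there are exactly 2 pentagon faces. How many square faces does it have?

5

Let x be the number of squares; then F = 2 + x.
Edge–face incidences: 2E = 5·2 + 4·x = 10 + 4x.
Every vertex has degree 3, so 3V = 2E.
Euler: V − E + F = 2 ⇒ (2E)/3 − E + (2 + x) = 2.
Multiply by 6: 2·(2E) − 3·(2E) + 6·(2 + x) = 12, i.e. 12 + 6x − (10 + 4x) = 12.
Collecting terms: 2x + 2 = 12, so 2x = 10, so x = 5.
Then 2E = 10 + 4·5 = 30, so E = 15, V = 2E/3 = 10, F = 2 + 5 = 7.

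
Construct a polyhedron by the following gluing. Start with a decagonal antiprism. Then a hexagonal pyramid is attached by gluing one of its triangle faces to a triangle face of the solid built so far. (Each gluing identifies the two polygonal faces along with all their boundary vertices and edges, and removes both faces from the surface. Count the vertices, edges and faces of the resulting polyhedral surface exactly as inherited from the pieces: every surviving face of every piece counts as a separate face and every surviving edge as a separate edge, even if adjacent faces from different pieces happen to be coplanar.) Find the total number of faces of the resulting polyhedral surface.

27

A decagonal antiprism: V=20, E=40, F=22.
Attach a hexagonal pyramid (V=7, E=12, F=7) along a 3-gon: merge 3 vertices and 3 edges, delete both glued faces → V=24, E=49, F=27.
Check: V − E + F = 24 − 49 + 27 = 2.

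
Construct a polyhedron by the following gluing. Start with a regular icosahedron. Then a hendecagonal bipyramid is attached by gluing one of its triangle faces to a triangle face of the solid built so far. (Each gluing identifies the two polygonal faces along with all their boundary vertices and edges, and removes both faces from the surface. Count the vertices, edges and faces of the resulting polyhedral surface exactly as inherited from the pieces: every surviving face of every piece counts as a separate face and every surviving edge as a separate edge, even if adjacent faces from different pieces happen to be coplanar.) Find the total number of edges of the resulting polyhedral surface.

A regular icosahedron: V=12, E=30, F=20.
Attach a hendecagonal bipyramid (V=13, E=33, F=22) along a 3-gon: merge 3 vertices and 3 edges, delete both glued faces → V=22, E=60, F=40.
Check: V − E + F = 22 − 60 + 40 = 2.

60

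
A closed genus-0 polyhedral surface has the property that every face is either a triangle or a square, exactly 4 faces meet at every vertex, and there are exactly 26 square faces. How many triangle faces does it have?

Let x be the number of triangles; then F = 26 + x.
Edge–face incidences: 2E = 4·26 + 3·x = 104 + 3x.
Every vertex has degree 4, so 4V = 2E.
Euler: V − E + F = 2 ⇒ (2E)/4 − E + (26 + x) = 2.
Multiply by 8: 2·(2E) − 4·(2E) + 8·(26 + x) = 16, i.e. 208 + 8x − 2·(104 + 3x) = 16.
Collecting terms: 2x = 16, so x = 8.
Then 2E = 104 + 3·8 = 128, so E = 64, V = 2E/4 = 32, F = 26 + 8 = 34.

8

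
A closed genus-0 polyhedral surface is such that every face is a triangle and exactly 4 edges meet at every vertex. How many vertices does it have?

6

Each face has 3 edges and each edge borders two faces, so 2E = 3F.
Each vertex has degree 4, so 4V = 2E and hence V = 3F/4.
Euler: V − E + F = 2 ⇒ (3F/4) − (3F/2) + F = 2.
Multiply by 8: (6 − 12 + 8)F = 16, i.e. 2F = 16.
So F = 8, E = 3·8/2 = 12, V = 3·8/4 = 6.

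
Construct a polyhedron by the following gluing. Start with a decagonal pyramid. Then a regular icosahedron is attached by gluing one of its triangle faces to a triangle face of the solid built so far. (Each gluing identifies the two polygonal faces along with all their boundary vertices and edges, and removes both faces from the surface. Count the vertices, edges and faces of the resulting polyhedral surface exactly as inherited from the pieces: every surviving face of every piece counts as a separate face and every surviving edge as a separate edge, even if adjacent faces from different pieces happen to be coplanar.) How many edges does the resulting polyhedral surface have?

47

A decagonal pyramid: V=11, E=20, F=11.
Attach a regular icosahedron (V=12, E=30, F=20) along a 3-gon: merge 3 vertices and 3 edges, delete both glued faces → V=20, E=47, F=29.
Check: V − E + F = 20 − 47 + 29 = 2.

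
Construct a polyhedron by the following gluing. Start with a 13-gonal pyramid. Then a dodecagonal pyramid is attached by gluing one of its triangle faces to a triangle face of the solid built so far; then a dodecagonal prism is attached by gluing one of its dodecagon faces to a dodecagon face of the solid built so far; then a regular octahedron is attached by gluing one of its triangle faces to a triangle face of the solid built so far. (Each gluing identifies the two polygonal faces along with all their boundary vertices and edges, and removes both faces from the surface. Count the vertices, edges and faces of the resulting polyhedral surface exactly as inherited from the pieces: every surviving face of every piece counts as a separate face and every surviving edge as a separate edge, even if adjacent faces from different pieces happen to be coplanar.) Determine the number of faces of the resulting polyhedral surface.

43

A 13-gonal pyramid: V=14, E=26, F=14.
Attach a dodecagonal pyramid (V=13, E=24, F=13) along a 3-gon: merge 3 vertices and 3 edges, delete both glued faces → V=24, E=47, F=25.
Attach a dodecagonal prism (V=24, E=36, F=14) along a 12-gon: merge 12 vertices and 12 edges, delete both glued faces → V=36, E=71, F=37.
Attach a regular octahedron (V=6, E=12, F=8) along a 3-gon: merge 3 vertices and 3 edges, delete both glued faces → V=39, E=80, F=43.
Check: V − E + F = 39 − 80 + 43 = 2.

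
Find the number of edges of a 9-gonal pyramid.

A pyramid on an n-gon base has one n-gon and n triangles: V = 9 + 1 = 10, E = 2·9 = 18, F = 9 + 1 = 10.
Check: V − E + F = 10 − 18 + 10 = 2.

18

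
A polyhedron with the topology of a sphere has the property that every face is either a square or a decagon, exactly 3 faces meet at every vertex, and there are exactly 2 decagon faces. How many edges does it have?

Let x be the number of squares; then F = 2 + x.
Edge–face incidences: 2E = 10·2 + 4·x = 20 + 4x.
Every vertex has degree 3, so 3V = 2E.
Euler: V − E + F = 2 ⇒ (2E)/3 − E + (2 + x) = 2.
Multiply by 6: 2·(2E) − 3·(2E) + 6·(2 + x) = 12, i.e. 12 + 6x − (20 + 4x) = 12.
Collecting terms: 2x − 8 = 12, so 2x = 20, so x = 10.
Then 2E = 20 + 4·10 = 60, so E = 30, V = 2E/3 = 20, F = 2 + 10 = 12.

30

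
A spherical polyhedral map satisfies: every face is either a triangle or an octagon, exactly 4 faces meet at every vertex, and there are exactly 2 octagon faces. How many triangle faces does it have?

16

Let x be the number of triangles; then F = 2 + x.
Edge–face incidences: 2E = 8·2 + 3·x = 16 + 3x.
Every vertex has degree 4, so 4V = 2E.
Euler: V − E + F = 2 ⇒ (2E)/4 − E + (2 + x) = 2.
Multiply by 8: 2·(2E) − 4·(2E) + 8·(2 + x) = 16, i.e. 16 + 8x − 2·(16 + 3x) = 16.
Collecting terms: 2x − 16 = 16, so 2x = 32, so x = 16.
Then 2E = 16 + 3·16 = 64, so E = 32, V = 2E/4 = 16, F = 2 + 16 = 18.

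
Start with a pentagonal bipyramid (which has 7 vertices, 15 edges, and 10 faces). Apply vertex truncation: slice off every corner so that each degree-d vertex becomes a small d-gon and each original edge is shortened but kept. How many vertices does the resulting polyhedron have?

Truncation replaces each original edge-end by a new vertex, so V′ = 2E = 30.
Each original edge survives, and each old vertex of degree d contributes d new edges; summing degrees gives Σd = 2E, so E′ = E + 2E = 3E = 45.
Each original face survives and each original vertex becomes one new face: F′ = F + V = 17.

30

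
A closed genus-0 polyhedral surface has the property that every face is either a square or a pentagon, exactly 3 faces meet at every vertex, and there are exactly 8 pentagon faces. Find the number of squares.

2

Let x be the number of squares; then F = 8 + x.
Edge–face incidences: 2E = 5·8 + 4·x = 40 + 4x.
Every vertex has degree 3, so 3V = 2E.
Euler: V − E + F = 2 ⇒ (2E)/3 − E + (8 + x) = 2.
Multiply by 6: 2·(2E) − 3·(2E) + 6·(8 + x) = 12, i.e. 48 + 6x − (40 + 4x) = 12.
Collecting terms: 2x + 8 = 12, so 2x = 4, so x = 2.
Then 2E = 40 + 4·2 = 48, so E = 24, V = 2E/3 = 16, F = 8 + 2 = 10.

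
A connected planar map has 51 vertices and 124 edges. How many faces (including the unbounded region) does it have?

Euler's formula for a connected plane graph: V − E + F = 2, so F = 2 − 51 + 124 = 75.

75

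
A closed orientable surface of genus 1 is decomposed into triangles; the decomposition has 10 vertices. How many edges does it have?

30

χ = 2 − 2·1 = 0, and every face is a triangle so 3F = 2E.
V − E + F = 0 with E = 3F/2 gives 10 − (3/2 − 1)·F = 0, so F = 20 and E = 30.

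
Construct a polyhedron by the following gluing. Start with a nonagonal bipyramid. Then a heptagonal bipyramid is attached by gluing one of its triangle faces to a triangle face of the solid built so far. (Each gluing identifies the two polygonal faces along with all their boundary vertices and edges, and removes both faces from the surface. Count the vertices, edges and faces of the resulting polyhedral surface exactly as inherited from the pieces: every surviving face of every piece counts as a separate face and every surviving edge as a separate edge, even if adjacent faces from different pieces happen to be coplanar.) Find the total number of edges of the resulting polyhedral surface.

45

A nonagonal bipyramid: V=11, E=27, F=18.
Attach a heptagonal bipyramid (V=9, E=21, F=14) along a 3-gon: merge 3 vertices and 3 edges, delete both glued faces → V=17, E=45, F=30.
Check: V − E + F = 17 − 45 + 30 = 2.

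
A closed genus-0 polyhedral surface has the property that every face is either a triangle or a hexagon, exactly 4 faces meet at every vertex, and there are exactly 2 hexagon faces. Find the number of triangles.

Let x be the number of triangles; then F = 2 + x.
Edge–face incidences: 2E = 6·2 + 3·x = 12 + 3x.
Every vertex has degree 4, so 4V = 2E.
Euler: V − E + F = 2 ⇒ (2E)/4 − E + (2 + x) = 2.
Multiply by 8: 2·(2E) − 4·(2E) + 8·(2 + x) = 16, i.e. 16 + 8x − 2·(12 + 3x) = 16.
Collecting terms: 2x − 8 = 16, so 2x = 24, so x = 12.
Then 2E = 12 + 3·12 = 48, so E = 24, V = 2E/4 = 12, F = 2 + 12 = 14.

12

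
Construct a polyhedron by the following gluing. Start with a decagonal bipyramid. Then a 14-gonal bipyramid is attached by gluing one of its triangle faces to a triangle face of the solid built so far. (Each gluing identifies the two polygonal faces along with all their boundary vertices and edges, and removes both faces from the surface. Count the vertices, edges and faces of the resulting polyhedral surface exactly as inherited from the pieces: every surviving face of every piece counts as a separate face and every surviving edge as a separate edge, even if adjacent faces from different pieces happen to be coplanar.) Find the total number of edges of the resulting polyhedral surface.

69

A decagonal bipyramid: V=12, E=30, F=20.
Attach a 14-gonal bipyramid (V=16, E=42, F=28) along a 3-gon: merge 3 vertices and 3 edges, delete both glued faces → V=25, E=69, F=46.
Check: V − E + F = 25 − 69 + 46 = 2.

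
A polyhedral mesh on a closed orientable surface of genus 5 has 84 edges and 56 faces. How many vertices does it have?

20

For a closed orientable surface of genus 5, χ = 2 − 2·5 = -8.
V = -8 + E − F = -8 + 84 − 56 = 20.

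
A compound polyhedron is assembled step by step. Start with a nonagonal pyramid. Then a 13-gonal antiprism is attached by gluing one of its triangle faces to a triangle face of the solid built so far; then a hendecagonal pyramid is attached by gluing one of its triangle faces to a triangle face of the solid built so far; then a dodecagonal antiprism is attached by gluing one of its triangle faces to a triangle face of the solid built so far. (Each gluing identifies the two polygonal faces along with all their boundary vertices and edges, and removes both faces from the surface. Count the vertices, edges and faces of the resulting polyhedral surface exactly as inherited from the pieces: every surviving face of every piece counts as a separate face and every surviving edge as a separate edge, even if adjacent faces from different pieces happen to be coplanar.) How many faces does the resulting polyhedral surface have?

70

A nonagonal pyramid: V=10, E=18, F=10.
Attach a 13-gonal antiprism (V=26, E=52, F=28) along a 3-gon: merge 3 vertices and 3 edges, delete both glued faces → V=33, E=67, F=36.
Attach a hendecagonal pyramid (V=12, E=22, F=12) along a 3-gon: merge 3 vertices and 3 edges, delete both glued faces → V=42, E=86, F=46.
Attach a dodecagonal antiprism (V=24, E=48, F=26) along a 3-gon: merge 3 vertices and 3 edges, delete both glued faces → V=63, E=131, F=70.
Check: V − E + F = 63 − 131 + 70 = 2.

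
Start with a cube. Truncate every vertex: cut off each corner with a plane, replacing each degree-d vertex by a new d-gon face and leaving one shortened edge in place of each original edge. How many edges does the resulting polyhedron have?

36

The base solid has V = 8, E = 12, F = 6.
Truncation replaces each original edge-end by a new vertex, so V′ = 2E = 24.
Each original edge survives, and each old vertex of degree d contributes d new edges; summing degrees gives Σd = 2E, so E′ = E + 2E = 3E = 36.
Each original face survives and each original vertex becomes one new face: F′ = F + V = 14.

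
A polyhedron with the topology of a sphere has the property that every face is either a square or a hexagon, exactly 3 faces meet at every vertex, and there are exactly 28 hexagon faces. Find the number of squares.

6

Let x be the number of squares; then F = 28 + x.
Edge–face incidences: 2E = 6·28 + 4·x = 168 + 4x.
Every vertex has degree 3, so 3V = 2E.
Euler: V − E + F = 2 ⇒ (2E)/3 − E + (28 + x) = 2.
Multiply by 6: 2·(2E) − 3·(2E) + 6·(28 + x) = 12, i.e. 168 + 6x − (168 + 4x) = 12.
Collecting terms: 2x = 12, so x = 6.
Then 2E = 168 + 4·6 = 192, so E = 96, V = 2E/3 = 64, F = 28 + 6 = 34.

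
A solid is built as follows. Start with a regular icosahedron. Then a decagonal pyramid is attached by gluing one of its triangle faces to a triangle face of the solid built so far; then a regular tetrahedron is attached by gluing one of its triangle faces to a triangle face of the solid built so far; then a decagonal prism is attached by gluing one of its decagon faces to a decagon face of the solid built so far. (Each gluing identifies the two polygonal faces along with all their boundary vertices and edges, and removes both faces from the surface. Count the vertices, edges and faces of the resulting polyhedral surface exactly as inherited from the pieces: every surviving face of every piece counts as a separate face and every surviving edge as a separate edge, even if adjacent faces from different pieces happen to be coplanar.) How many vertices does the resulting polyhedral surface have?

A regular icosahedron: V=12, E=30, F=20.
Attach a decagonal pyramid (V=11, E=20, F=11) along a 3-gon: merge 3 vertices and 3 edges, delete both glued faces → V=20, E=47, F=29.
Attach a regular tetrahedron (V=4, E=6, F=4) along a 3-gon: merge 3 vertices and 3 edges, delete both glued faces → V=21, E=50, F=31.
Attach a decagonal prism (V=20, E=30, F=12) along a 10-gon: merge 10 vertices and 10 edges, delete both glued faces → V=31, E=70, F=41.
Check: V − E + F = 31 − 70 + 41 = 2.

31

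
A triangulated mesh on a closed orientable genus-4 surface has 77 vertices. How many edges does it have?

249

χ = 2 − 2·4 = -6, and every face is a triangle so 3F = 2E.
V − E + F = -6 with E = 3F/2 gives 77 − (3/2 − 1)·F = -6, so F = 166 and E = 249.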